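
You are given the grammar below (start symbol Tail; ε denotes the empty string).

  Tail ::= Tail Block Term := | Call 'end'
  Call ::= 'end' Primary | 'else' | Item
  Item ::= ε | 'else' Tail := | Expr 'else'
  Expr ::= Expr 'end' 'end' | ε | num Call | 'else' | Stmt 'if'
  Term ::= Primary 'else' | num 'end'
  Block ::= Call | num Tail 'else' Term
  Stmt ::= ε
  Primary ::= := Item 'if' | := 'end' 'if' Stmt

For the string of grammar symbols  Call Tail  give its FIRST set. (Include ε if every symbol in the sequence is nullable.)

Add FIRST(Call)\{ε} = { 'else', 'end', 'if', num }; Call is nullable, continue.
Add FIRST(Tail) = { 'else', 'end', 'if', num }; Tail is not nullable, stop.

{ 'else', 'end', 'if', num }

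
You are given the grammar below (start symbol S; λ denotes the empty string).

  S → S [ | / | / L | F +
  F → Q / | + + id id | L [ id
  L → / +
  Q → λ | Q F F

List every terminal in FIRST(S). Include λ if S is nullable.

{ +, / }

From S → S [: add FIRST(S) = { +, / }.
S → / contributes {/}.
S → / L contributes {/}.
From S → F +: add FIRST(F) = { +, / }.
Union: FIRST(S) = { +, / }.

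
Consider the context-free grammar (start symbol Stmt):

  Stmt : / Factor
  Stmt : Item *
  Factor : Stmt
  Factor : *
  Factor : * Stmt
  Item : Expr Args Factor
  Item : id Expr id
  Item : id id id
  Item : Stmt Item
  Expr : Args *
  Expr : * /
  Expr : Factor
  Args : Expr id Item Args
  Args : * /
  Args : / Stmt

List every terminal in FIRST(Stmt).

Stmt : / Factor contributes {/}.
From Stmt : Item *: add FIRST(Item) = { *, /, id }.
Union: FIRST(Stmt) = { *, /, id }.

{ *, /, id }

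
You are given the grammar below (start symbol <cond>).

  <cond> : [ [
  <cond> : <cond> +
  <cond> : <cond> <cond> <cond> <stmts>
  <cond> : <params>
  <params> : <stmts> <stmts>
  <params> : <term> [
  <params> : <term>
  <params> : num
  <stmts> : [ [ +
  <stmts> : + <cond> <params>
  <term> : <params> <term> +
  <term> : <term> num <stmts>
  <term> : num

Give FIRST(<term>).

From <term> : <params> <term> +: add FIRST(<params>) = { +, [, num }.
From <term> : <term> num <stmts>: add FIRST(<term>) = { +, [, num }.
<term> : num contributes {num}.
Union: FIRST(<term>) = { +, [, num }.

{ +, [, num }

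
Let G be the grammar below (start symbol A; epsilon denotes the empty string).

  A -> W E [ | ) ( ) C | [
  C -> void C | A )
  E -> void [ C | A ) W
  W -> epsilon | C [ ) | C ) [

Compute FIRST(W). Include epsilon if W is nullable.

{ ), [, void, epsilon }

W -> epsilon contributes epsilon.
From W -> C [ ): add FIRST(C) = { ), [, void }.
From W -> C ) [: add FIRST(C) = { ), [, void }.
Union: FIRST(W) = { ), [, void, epsilon }.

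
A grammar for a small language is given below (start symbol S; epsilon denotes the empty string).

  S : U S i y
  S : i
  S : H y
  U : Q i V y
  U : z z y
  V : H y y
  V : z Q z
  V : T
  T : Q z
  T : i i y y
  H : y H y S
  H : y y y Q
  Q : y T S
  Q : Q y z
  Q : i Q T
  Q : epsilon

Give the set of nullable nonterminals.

Directly nullable (have an epsilon-production): Q.
No other nonterminal has a production whose RHS symbols are all nullable.

{ Q }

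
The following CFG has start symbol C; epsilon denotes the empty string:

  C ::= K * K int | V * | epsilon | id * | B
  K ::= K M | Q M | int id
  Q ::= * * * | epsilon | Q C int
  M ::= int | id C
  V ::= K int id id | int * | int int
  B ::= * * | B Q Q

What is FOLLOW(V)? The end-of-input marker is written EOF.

{ * }

In C ::= V *: add FIRST(*) = { * }.
Union: FOLLOW(V) = { * }.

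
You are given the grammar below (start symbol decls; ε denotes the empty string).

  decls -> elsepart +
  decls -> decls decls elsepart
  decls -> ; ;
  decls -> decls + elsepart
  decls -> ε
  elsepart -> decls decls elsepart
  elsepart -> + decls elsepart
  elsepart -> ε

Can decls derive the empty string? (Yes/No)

Yes

decls has an ε-production, so decls ⇒ ε.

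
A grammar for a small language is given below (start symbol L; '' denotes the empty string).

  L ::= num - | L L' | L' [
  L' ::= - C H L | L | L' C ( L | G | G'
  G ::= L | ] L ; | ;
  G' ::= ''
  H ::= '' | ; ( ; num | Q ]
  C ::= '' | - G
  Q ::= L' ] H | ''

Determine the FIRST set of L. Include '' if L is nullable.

{ (, -, ;, [, ], num }

L ::= num - contributes {num}.
From L ::= L L': add FIRST(L) = { (, -, ;, [, ], num }.
From L ::= L' [: L' nullable, take FIRST(L') ∪ {[} = { (, -, ;, [, ], num }.
Union: FIRST(L) = { (, -, ;, [, ], num }.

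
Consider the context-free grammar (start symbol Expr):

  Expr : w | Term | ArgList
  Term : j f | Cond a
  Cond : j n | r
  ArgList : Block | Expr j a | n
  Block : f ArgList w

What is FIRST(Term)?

{ j, r }

Term : j f contributes {j}.
From Term : Cond a: add FIRST(Cond) = { j, r }.
Union: FIRST(Term) = { j, r }.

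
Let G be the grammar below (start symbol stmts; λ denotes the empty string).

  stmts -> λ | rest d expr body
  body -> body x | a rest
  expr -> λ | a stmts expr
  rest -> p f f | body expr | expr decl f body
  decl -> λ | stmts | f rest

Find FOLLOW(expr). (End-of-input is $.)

{ $, a, d, f, p, x }

In stmts -> rest d expr body: add FIRST(body) = { a }.
In expr -> a stmts expr: expr is at the end, add FOLLOW(expr) = { $, a, d, f, p, x }.
In rest -> body expr: expr is at the end, add FOLLOW(rest) = { $, a, d, f, p, x }.
In rest -> expr decl f body: add FIRST(decl f body) = { a, f, p }.
Union: FOLLOW(expr) = { $, a, d, f, p, x }.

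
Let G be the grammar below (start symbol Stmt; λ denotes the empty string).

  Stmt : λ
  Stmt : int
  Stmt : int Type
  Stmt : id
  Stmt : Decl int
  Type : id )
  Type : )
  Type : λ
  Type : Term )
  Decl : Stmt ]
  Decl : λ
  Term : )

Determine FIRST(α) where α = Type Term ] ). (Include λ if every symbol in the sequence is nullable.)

Add FIRST(Type)\{λ} = { ), id }; Type is nullable, continue.
Add FIRST(Term) = { ) }; Term is not nullable, stop.

{ ), id }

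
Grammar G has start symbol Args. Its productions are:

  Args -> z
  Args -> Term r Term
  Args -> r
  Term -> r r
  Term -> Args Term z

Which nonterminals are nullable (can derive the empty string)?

No nonterminal has an empty production or an RHS whose symbols are all nullable.

{ } (none)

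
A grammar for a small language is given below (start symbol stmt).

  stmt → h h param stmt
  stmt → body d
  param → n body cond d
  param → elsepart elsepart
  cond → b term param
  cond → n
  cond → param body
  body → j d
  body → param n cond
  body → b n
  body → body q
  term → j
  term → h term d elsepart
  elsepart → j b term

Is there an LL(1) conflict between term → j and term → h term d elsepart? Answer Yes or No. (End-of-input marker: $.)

FIRST(j) = { j } and FIRST(h term d elsepart) = { h }.
The FIRST sets are disjoint and neither alternative is nullable — no conflict.

No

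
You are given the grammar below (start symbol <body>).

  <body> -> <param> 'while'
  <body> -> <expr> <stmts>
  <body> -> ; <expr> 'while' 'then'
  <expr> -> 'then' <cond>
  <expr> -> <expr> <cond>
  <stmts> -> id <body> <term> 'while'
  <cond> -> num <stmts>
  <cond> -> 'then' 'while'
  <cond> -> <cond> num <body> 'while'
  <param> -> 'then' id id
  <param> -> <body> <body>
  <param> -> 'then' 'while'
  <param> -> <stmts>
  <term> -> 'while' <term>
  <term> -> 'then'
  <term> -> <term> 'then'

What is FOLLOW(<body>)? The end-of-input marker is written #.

<body> is the start symbol, so # ∈ FOLLOW(<body>).
In <stmts> -> id <body> <term> 'while': add FIRST(<term> 'while') = { 'then', 'while' }.
In <cond> -> <cond> num <body> 'while': add FIRST('while') = { 'while' }.
In <param> -> <body> <body>: add FIRST(<body>) = { 'then', ;, id }.
In <param> -> <body> <body>: <body> is at the end, add FOLLOW(<param>) = { 'while' }.
Union: FOLLOW(<body>) = { #, 'then', 'while', ;, id }.

{ #, 'then', 'while', ;, id }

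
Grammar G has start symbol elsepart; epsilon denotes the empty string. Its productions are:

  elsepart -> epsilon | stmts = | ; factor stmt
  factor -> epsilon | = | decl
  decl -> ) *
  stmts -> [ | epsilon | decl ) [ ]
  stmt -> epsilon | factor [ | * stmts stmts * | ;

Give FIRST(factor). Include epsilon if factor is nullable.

factor -> epsilon contributes epsilon.
factor -> = contributes {=}.
From factor -> decl: add FIRST(decl) = { ) }.
Union: FIRST(factor) = { ), =, epsilon }.

{ ), =, epsilon }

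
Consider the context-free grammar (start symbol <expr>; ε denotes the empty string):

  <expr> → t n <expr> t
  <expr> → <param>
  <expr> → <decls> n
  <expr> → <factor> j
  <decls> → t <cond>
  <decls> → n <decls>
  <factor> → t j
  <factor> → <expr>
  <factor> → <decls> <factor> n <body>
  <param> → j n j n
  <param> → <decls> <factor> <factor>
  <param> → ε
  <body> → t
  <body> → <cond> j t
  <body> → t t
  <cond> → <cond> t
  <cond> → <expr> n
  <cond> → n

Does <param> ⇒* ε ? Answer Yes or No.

Yes

<param> has an ε-production, so <param> ⇒ ε.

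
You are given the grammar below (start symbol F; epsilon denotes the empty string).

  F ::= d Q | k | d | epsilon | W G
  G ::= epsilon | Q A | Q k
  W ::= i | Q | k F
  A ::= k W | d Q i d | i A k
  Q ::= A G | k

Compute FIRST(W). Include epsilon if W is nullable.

{ d, i, k }

W ::= i contributes {i}.
From W ::= Q: add FIRST(Q) = { d, i, k }.
W ::= k F contributes {k}.
Union: FIRST(W) = { d, i, k }.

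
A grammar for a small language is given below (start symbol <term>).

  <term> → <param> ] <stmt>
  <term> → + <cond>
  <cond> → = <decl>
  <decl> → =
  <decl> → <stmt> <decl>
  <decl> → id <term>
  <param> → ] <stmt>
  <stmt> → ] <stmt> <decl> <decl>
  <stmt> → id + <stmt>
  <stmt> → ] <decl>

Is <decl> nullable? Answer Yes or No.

No

No nonterminal in this grammar is nullable.
No production of <decl> has an RHS whose symbols are all nullable, so <decl> is not nullable.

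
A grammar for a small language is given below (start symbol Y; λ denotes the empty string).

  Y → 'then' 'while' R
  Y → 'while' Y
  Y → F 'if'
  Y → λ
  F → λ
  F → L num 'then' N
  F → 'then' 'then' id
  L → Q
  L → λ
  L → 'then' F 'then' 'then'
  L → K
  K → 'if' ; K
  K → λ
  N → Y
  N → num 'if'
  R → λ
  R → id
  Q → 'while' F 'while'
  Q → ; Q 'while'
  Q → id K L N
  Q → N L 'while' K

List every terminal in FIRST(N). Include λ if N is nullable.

From N → Y: add FIRST(Y) = { 'if', 'then', 'while', ;, id, num, λ } (including λ since Y is nullable).
N → num 'if' contributes {num}.
Union: FIRST(N) = { 'if', 'then', 'while', ;, id, num, λ }.

{ 'if', 'then', 'while', ;, id, num, λ }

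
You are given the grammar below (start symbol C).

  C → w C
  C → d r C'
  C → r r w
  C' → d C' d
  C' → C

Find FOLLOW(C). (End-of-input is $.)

{ $, d }

C is the start symbol, so $ ∈ FOLLOW(C).
In C → w C: C is at the end, add FOLLOW(C) = { $, d }.
In C' → C: C is at the end, add FOLLOW(C') = { $, d }.
Union: FOLLOW(C) = { $, d }.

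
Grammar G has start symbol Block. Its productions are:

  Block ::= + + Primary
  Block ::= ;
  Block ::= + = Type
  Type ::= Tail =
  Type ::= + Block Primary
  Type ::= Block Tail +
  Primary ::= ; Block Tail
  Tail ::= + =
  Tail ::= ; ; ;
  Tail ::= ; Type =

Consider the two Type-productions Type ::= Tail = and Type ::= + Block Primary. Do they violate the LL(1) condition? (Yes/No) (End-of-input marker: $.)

FIRST(Tail =) = { +, ; } and FIRST(+ Block Primary) = { + }.
Both contain +, so the two alternatives are not disjoint — LL(1) conflict.

Yes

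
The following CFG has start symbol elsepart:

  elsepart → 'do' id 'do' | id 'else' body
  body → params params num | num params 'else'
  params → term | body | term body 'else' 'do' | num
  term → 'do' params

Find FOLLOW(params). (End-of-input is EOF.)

In body → params params num: add FIRST(params num) = { 'do', num }.
In body → params params num: add FIRST(num) = { num }.
In body → num params 'else': add FIRST('else') = { 'else' }.
In term → 'do' params: params is at the end, add FOLLOW(term) = { 'do', 'else', num }.
Union: FOLLOW(params) = { 'do', 'else', num }.

{ 'do', 'else', num }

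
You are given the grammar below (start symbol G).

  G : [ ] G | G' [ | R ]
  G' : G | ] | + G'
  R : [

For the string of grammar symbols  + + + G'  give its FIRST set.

+ is a terminal; add {+} and stop.

{ + }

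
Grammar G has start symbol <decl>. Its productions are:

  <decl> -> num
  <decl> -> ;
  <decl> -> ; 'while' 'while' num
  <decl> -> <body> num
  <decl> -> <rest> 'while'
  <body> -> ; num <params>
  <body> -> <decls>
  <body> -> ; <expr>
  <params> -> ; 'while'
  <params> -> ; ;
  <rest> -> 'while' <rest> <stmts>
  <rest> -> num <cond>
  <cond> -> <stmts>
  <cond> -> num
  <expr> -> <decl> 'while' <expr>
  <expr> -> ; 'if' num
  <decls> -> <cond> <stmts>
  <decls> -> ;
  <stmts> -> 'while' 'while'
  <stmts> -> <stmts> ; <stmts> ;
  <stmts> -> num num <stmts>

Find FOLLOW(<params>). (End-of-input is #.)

{ num }

In <body> -> ; num <params>: <params> is at the end, add FOLLOW(<body>) = { num }.
Union: FOLLOW(<params>) = { num }.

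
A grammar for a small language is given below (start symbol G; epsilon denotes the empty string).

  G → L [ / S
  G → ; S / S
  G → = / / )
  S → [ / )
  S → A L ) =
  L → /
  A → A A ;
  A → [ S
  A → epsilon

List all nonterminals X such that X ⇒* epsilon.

{ A }

Directly nullable (have an epsilon-production): A.
No other nonterminal has a production whose RHS symbols are all nullable.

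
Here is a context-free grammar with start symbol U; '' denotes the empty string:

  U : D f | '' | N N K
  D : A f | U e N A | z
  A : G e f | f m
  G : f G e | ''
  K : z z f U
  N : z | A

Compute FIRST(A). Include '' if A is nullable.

From A : G e f: G nullable, take FIRST(G) ∪ {e} = { e, f }.
A : f m contributes {f}.
Union: FIRST(A) = { e, f }.

{ e, f }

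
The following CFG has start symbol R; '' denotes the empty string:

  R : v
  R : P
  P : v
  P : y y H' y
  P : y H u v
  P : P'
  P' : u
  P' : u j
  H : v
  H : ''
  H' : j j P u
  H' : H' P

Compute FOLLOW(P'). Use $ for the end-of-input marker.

In P : P': P' is at the end, add FOLLOW(P) = { $, u, v, y }.
Union: FOLLOW(P') = { $, u, v, y }.

{ $, u, v, y }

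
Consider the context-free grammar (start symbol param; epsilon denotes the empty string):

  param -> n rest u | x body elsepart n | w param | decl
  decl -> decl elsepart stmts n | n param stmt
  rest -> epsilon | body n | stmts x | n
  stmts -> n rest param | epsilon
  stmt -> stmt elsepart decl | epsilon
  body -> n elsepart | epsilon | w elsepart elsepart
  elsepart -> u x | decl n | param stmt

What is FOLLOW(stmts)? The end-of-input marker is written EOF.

{ n, x }

In decl -> decl elsepart stmts n: add FIRST(n) = { n }.
In rest -> stmts x: add FIRST(x) = { x }.
Union: FOLLOW(stmts) = { n, x }.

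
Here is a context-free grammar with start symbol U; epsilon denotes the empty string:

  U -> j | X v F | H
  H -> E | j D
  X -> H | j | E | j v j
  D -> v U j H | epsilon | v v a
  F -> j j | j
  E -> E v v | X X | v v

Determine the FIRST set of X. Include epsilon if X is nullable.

{ j, v }

From X -> H: add FIRST(H) = { j, v }.
X -> j contributes {j}.
From X -> E: add FIRST(E) = { j, v }.
X -> j v j contributes {j}.
Union: FIRST(X) = { j, v }.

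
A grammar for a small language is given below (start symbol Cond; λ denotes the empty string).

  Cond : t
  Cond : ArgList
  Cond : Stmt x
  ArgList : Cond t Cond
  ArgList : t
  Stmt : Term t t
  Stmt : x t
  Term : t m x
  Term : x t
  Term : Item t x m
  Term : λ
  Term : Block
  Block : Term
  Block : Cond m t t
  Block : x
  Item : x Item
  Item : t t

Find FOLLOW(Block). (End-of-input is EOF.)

In Term : Block: Block is at the end, add FOLLOW(Term) = { t }.
Union: FOLLOW(Block) = { t }.

{ t }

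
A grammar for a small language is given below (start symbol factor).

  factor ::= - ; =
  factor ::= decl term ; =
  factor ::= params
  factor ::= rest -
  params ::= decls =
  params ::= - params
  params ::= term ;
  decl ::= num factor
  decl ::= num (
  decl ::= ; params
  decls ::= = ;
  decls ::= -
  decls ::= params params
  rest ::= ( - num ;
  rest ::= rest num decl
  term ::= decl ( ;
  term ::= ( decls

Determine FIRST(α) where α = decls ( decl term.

Add FIRST(decls) = { (, -, ;, =, num }; decls is not nullable, stop.

{ (, -, ;, =, num }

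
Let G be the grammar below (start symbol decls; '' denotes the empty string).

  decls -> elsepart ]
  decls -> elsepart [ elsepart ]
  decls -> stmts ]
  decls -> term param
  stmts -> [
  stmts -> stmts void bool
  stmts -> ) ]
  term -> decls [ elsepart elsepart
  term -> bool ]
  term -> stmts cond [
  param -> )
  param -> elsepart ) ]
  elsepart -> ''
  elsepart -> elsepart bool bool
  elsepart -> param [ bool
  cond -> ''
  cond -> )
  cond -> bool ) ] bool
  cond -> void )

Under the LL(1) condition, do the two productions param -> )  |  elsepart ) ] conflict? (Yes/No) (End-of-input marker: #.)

Yes

FIRST()) = { ) } and FIRST(elsepart ) ]) = { ), bool }.
Both contain ), so the two alternatives are not disjoint — LL(1) conflict.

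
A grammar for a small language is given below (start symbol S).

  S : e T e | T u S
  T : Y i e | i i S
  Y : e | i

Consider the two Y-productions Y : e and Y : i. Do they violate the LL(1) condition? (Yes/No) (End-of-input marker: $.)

No

FIRST(e) = { e } and FIRST(i) = { i }.
The FIRST sets are disjoint and neither alternative is nullable — no conflict.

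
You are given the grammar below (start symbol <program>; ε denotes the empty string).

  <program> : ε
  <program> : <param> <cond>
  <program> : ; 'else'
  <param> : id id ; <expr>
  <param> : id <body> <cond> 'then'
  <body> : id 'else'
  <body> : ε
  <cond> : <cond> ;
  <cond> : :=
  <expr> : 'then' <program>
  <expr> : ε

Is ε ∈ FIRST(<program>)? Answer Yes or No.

<program> has an ε-production, so <program> ⇒ ε.

Yes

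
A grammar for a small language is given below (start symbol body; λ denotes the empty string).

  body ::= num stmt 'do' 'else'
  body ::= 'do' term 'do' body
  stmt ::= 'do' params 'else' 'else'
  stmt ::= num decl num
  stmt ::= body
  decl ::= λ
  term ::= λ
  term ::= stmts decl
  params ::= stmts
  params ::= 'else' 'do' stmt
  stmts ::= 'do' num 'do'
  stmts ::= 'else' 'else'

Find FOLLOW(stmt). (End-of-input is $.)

{ 'do', 'else' }

In body ::= num stmt 'do' 'else': add FIRST('do' 'else') = { 'do' }.
In params ::= 'else' 'do' stmt: stmt is at the end, add FOLLOW(params) = { 'else' }.
Union: FOLLOW(stmt) = { 'do', 'else' }.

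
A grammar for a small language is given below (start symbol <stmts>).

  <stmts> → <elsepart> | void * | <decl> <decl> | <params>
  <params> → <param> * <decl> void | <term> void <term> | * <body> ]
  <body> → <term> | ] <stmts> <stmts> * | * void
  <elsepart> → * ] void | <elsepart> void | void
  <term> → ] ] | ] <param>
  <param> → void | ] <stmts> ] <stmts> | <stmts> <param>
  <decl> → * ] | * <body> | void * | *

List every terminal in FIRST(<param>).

{ *, ], void }

<param> → void contributes {void}.
<param> → ] <stmts> ] <stmts> contributes {]}.
From <param> → <stmts> <param>: add FIRST(<stmts>) = { *, ], void }.
Union: FIRST(<param>) = { *, ], void }.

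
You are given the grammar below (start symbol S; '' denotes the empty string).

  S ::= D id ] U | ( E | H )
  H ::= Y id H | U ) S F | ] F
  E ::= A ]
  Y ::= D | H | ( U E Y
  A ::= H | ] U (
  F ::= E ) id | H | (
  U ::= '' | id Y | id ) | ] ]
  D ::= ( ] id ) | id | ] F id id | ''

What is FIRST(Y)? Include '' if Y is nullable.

{ (, ), ], id, '' }

From Y ::= D: add FIRST(D) = { (, ], id, '' } (including '' since D is nullable).
From Y ::= H: add FIRST(H) = { (, ), ], id }.
Y ::= ( U E Y contributes {(}.
Union: FIRST(Y) = { (, ), ], id, '' }.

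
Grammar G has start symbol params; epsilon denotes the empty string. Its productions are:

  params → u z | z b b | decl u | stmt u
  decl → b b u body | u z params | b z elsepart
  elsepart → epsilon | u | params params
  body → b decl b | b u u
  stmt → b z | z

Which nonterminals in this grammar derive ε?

{ elsepart }

Directly nullable (have an epsilon-production): elsepart.
No other nonterminal has a production whose RHS symbols are all nullable.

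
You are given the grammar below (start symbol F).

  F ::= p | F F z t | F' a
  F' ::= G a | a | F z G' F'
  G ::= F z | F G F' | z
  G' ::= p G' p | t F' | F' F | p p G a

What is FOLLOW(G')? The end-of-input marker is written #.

{ a, p, z }

In F' ::= F z G' F': add FIRST(F') = { a, p, z }.
In G' ::= p G' p: add FIRST(p) = { p }.
Union: FOLLOW(G') = { a, p, z }.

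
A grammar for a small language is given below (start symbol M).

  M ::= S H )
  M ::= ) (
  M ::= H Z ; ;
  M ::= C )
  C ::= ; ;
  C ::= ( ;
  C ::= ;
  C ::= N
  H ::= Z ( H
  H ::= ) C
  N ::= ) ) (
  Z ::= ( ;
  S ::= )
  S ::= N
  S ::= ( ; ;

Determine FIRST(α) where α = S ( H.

Add FIRST(S) = { (, ) }; S is not nullable, stop.

{ (, ) }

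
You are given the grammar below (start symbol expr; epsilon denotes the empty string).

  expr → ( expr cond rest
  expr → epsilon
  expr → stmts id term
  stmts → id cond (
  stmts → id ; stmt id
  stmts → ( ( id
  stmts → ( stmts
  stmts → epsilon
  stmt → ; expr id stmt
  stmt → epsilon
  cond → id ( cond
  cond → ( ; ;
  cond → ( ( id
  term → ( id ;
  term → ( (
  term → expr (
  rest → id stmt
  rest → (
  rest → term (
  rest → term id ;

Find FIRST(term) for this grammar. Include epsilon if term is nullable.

term → ( id ; contributes {(}.
term → ( ( contributes {(}.
From term → expr (: expr nullable, take FIRST(expr) ∪ {(} = { (, id }.
Union: FIRST(term) = { (, id }.

{ (, id }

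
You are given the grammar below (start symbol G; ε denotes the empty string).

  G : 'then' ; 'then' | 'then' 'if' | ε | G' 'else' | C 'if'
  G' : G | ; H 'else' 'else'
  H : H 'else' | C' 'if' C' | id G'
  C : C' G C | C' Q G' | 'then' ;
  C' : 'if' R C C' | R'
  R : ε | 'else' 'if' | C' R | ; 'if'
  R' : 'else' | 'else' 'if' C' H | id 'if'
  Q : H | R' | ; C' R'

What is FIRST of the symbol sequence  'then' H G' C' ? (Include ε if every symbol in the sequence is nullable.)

'then' is a terminal; add {'then'} and stop.

{ 'then' }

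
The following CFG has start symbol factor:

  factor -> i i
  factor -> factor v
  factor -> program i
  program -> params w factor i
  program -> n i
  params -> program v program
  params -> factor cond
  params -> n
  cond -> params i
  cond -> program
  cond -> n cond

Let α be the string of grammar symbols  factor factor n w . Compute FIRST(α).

{ i, n }

Add FIRST(factor) = { i, n }; factor is not nullable, stop.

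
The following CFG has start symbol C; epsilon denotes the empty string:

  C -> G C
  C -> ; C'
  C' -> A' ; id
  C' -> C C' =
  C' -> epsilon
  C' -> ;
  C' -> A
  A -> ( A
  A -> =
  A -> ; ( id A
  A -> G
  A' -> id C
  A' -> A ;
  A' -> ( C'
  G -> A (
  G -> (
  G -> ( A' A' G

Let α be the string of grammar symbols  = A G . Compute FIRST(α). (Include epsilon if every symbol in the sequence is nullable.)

{ = }

= is a terminal; add {=} and stop.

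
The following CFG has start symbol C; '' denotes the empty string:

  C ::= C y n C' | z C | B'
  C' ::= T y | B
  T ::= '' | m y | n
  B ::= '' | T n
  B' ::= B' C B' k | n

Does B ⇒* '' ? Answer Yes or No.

B has an ''-production, so B ⇒ ''.

Yes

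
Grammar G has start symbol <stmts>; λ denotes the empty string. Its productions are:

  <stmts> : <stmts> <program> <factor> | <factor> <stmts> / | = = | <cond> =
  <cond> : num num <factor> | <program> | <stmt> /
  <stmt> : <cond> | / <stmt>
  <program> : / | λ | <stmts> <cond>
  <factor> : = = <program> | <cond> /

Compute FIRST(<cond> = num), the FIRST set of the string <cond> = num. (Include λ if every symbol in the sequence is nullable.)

{ /, =, num }

Add FIRST(<cond>)\{λ} = { /, =, num }; <cond> is nullable, continue.
= is a terminal; add {=} and stop.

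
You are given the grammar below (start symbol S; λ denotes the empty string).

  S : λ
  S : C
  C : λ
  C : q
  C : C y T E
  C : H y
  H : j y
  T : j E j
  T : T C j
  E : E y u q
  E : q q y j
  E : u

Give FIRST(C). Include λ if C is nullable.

C : λ contributes λ.
C : q contributes {q}.
From C : C y T E: C nullable, take FIRST(C) ∪ {y} = { j, q, y }.
From C : H y: add FIRST(H) = { j }.
Union: FIRST(C) = { j, q, y, λ }.

{ j, q, y, λ }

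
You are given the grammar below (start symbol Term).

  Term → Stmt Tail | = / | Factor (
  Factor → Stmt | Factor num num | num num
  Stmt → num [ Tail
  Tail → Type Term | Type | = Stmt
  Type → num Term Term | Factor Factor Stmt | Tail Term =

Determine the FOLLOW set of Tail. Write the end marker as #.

In Term → Stmt Tail: Tail is at the end, add FOLLOW(Term) = { #, (, =, num }.
In Stmt → num [ Tail: Tail is at the end, add FOLLOW(Stmt) = { #, (, =, num }.
In Type → Tail Term =: add FIRST(Term =) = { =, num }.
Union: FOLLOW(Tail) = { #, (, =, num }.

{ #, (, =, num }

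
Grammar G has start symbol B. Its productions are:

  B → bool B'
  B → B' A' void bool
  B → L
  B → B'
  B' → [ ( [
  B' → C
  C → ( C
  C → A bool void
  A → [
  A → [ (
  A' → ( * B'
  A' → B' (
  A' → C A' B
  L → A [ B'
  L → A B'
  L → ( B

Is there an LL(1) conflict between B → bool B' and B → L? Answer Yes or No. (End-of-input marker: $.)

No

FIRST(bool B') = { bool } and FIRST(L) = { (, [ }.
The FIRST sets are disjoint and neither alternative is nullable — no conflict.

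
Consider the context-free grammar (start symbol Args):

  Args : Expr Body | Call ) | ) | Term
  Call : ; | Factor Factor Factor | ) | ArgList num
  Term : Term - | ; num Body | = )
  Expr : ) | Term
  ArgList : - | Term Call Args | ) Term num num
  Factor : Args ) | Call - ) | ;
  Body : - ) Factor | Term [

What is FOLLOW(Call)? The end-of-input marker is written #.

{ ), -, ;, = }

In Args : Call ): add FIRST()) = { ) }.
In ArgList : Term Call Args: add FIRST(Args) = { ), -, ;, = }.
In Factor : Call - ): add FIRST(- )) = { - }.
Union: FOLLOW(Call) = { ), -, ;, = }.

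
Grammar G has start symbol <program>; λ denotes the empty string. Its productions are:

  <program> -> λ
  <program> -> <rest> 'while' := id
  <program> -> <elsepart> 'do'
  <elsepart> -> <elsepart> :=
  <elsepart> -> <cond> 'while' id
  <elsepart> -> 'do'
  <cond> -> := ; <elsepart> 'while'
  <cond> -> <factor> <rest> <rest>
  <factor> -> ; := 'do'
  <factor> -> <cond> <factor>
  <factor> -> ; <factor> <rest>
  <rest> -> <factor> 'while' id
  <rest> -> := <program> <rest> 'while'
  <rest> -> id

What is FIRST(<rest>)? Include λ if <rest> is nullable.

From <rest> -> <factor> 'while' id: add FIRST(<factor>) = { :=, ; }.
<rest> -> := <program> <rest> 'while' contributes {:=}.
<rest> -> id contributes {id}.
Union: FIRST(<rest>) = { :=, ;, id }.

{ :=, ;, id }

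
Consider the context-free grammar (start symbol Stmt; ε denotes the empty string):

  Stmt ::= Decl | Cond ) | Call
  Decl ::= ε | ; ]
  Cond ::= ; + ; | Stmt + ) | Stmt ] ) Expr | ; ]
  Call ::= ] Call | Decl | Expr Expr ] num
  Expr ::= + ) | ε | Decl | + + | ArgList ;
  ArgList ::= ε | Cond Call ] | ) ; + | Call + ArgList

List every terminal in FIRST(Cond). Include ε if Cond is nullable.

{ ), +, ;, ] }

Cond ::= ; + ; contributes {;}.
From Cond ::= Stmt + ): Stmt nullable, take FIRST(Stmt) ∪ {+} = { ), +, ;, ] }.
From Cond ::= Stmt ] ) Expr: Stmt nullable, take FIRST(Stmt) ∪ {]} = { ), +, ;, ] }.
Cond ::= ; ] contributes {;}.
Union: FIRST(Cond) = { ), +, ;, ] }.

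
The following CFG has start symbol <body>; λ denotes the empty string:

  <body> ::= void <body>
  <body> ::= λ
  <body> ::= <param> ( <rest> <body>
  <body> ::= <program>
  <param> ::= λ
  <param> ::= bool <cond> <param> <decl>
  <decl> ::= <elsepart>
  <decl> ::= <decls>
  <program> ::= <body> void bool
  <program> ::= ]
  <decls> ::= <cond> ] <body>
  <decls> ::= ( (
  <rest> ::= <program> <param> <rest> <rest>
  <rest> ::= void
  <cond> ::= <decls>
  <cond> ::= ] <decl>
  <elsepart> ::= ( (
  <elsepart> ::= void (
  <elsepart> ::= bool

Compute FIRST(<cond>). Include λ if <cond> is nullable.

{ (, ] }

From <cond> ::= <decls>: add FIRST(<decls>) = { (, ] }.
<cond> ::= ] <decl> contributes {]}.
Union: FIRST(<cond>) = { (, ] }.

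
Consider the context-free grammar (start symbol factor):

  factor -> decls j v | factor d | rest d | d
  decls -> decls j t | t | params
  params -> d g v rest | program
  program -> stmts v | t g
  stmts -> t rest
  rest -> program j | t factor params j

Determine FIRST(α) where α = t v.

t is a terminal; add {t} and stop.

{ t }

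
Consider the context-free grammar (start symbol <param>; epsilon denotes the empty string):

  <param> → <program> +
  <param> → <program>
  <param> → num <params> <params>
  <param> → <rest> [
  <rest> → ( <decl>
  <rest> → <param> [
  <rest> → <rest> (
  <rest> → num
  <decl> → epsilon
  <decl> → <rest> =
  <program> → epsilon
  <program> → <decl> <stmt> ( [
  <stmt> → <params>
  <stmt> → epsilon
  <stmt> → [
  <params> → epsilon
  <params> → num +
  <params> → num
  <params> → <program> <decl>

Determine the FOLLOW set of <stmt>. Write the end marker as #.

In <program> → <decl> <stmt> ( [: add FIRST(( [) = { ( }.
Union: FOLLOW(<stmt>) = { ( }.

{ ( }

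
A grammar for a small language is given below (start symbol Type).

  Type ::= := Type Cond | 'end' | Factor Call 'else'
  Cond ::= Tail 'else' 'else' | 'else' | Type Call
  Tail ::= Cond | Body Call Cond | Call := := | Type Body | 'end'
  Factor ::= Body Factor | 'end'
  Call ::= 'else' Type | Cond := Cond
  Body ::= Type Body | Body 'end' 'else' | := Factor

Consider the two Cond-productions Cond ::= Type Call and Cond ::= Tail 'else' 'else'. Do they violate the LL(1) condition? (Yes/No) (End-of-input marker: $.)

FIRST(Type Call) = { 'end', := } and FIRST(Tail 'else' 'else') = { 'else', 'end', := }.
Both contain 'end', so the two alternatives are not disjoint — LL(1) conflict.

Yes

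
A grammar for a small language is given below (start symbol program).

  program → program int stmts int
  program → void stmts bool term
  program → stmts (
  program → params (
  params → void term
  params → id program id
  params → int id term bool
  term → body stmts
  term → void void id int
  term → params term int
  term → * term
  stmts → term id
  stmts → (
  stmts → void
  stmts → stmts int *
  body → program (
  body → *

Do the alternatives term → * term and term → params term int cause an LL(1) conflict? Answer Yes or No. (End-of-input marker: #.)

No

FIRST(* term) = { * } and FIRST(params term int) = { id, int, void }.
The FIRST sets are disjoint and neither alternative is nullable — no conflict.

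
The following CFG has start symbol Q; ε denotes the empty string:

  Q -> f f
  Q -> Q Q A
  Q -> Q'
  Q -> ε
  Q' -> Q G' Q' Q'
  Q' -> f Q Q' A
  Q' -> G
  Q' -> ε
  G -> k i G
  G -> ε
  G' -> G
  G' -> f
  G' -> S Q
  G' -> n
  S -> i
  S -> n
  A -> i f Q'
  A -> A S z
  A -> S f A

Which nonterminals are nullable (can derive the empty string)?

{ G, G', Q, Q' }

Directly nullable (have an ε-production): Q, Q', G.
G' -> G with every symbol nullable, so G' is nullable.
No other nonterminal has a production whose RHS symbols are all nullable.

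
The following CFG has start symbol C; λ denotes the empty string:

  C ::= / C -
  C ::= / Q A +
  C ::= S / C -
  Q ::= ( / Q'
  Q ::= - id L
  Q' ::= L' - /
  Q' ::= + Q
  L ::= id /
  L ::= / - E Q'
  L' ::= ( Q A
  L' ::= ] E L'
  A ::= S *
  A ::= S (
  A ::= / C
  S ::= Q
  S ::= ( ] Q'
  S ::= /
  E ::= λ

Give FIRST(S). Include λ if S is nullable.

{ (, -, / }

From S ::= Q: add FIRST(Q) = { (, - }.
S ::= ( ] Q' contributes {(}.
S ::= / contributes {/}.
Union: FIRST(S) = { (, -, / }.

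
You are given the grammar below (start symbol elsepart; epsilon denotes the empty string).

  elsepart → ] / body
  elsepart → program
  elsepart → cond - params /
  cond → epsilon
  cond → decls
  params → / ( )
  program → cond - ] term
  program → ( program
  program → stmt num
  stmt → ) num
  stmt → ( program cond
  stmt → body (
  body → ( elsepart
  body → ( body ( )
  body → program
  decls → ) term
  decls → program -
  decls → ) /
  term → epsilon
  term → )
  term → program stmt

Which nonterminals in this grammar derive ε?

Directly nullable (have an epsilon-production): cond, term.
No other nonterminal has a production whose RHS symbols are all nullable.

{ cond, term }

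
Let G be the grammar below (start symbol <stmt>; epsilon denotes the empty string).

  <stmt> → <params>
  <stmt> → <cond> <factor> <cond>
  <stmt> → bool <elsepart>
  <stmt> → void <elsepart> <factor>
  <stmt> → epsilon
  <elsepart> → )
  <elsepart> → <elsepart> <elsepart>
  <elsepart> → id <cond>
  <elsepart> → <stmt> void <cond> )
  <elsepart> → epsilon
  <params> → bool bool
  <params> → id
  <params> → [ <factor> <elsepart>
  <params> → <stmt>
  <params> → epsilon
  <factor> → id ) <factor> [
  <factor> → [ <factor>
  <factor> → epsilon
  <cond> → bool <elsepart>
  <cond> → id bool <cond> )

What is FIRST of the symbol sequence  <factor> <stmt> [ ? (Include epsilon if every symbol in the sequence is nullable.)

Add FIRST(<factor>)\{epsilon} = { [, id }; <factor> is nullable, continue.
Add FIRST(<stmt>)\{epsilon} = { [, bool, id, void }; <stmt> is nullable, continue.
[ is a terminal; add {[} and stop.

{ [, bool, id, void }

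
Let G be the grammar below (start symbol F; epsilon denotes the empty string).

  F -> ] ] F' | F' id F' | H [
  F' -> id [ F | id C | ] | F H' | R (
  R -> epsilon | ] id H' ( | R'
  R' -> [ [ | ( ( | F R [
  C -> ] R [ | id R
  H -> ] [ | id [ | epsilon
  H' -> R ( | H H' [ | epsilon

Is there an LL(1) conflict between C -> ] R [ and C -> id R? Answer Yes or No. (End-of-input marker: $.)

No

FIRST(] R [) = { ] } and FIRST(id R) = { id }.
The FIRST sets are disjoint and neither alternative is nullable — no conflict.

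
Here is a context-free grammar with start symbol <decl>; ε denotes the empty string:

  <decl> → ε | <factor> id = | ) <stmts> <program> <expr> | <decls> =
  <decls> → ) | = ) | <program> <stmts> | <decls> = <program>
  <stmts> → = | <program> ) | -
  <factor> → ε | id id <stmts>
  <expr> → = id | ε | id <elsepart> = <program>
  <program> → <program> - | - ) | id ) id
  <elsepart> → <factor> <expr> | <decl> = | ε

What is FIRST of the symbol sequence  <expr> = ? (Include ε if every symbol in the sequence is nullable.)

{ =, id }

Add FIRST(<expr>)\{ε} = { =, id }; <expr> is nullable, continue.
= is a terminal; add {=} and stop.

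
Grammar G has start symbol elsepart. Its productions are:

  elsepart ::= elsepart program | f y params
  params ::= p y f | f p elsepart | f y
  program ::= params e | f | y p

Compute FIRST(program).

{ f, p, y }

From program ::= params e: add FIRST(params) = { f, p }.
program ::= f contributes {f}.
program ::= y p contributes {y}.
Union: FIRST(program) = { f, p, y }.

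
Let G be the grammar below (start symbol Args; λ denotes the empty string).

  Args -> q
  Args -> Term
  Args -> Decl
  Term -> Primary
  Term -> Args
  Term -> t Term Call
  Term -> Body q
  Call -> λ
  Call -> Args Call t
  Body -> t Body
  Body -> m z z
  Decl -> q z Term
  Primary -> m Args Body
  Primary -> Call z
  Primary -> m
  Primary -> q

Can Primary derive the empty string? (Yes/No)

Nullable nonterminals: Call.
No production of Primary has an RHS whose symbols are all nullable, so Primary is not nullable.

No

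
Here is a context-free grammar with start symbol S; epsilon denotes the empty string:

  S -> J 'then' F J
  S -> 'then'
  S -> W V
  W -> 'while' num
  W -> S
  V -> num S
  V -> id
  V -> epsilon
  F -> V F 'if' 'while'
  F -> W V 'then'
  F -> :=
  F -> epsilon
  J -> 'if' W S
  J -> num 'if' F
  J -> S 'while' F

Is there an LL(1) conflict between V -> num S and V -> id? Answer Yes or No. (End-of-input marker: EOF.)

FIRST(num S) = { num } and FIRST(id) = { id }.
The FIRST sets are disjoint and neither alternative is nullable — no conflict.

No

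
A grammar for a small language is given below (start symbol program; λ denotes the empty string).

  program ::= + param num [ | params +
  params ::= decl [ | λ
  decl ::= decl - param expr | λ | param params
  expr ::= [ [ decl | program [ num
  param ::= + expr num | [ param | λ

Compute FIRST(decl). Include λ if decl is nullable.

From decl ::= decl - param expr: decl nullable, take FIRST(decl) ∪ {-} = { +, -, [ }.
decl ::= λ contributes λ.
From decl ::= param params: param, params nullable, take FIRST(param) ∪ FIRST(params) = { +, -, [ }; also λ since the whole RHS is nullable.
Union: FIRST(decl) = { +, -, [, λ }.

{ +, -, [, λ }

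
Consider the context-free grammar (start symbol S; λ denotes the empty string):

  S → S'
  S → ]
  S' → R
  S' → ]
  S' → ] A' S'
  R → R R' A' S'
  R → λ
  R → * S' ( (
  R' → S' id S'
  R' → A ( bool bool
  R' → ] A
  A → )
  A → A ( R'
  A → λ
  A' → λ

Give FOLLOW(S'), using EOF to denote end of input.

In S → S': S' is at the end, add FOLLOW(S) = { EOF }.
In S' → ] A' S': S' is at the end, add FOLLOW(S') = { EOF, (, ), *, ], id }.
In R → R R' A' S': S' is at the end, add FOLLOW(R) = { EOF, (, ), *, ], id }.
In R → * S' ( (: add FIRST(( () = { ( }.
In R' → S' id S': add FIRST(id S') = { id }.
In R' → S' id S': S' is at the end, add FOLLOW(R') = { EOF, (, ), *, ], id }.
Union: FOLLOW(S') = { EOF, (, ), *, ], id }.

{ EOF, (, ), *, ], id }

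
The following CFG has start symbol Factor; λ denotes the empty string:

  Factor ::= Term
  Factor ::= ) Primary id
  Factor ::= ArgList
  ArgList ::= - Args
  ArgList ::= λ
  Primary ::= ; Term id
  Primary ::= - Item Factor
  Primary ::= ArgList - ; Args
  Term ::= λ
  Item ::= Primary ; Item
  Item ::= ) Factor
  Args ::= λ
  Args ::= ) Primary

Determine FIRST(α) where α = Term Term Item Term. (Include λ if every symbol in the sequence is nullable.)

Add FIRST(Term)\{λ} = {  }; Term is nullable, continue.
Add FIRST(Term)\{λ} = {  }; Term is nullable, continue.
Add FIRST(Item) = { ), -, ; }; Item is not nullable, stop.

{ ), -, ; }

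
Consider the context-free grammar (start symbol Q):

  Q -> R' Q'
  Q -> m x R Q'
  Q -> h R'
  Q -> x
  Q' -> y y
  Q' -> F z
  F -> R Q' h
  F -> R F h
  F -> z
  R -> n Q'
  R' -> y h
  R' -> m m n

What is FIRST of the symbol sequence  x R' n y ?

{ x }

x is a terminal; add {x} and stop.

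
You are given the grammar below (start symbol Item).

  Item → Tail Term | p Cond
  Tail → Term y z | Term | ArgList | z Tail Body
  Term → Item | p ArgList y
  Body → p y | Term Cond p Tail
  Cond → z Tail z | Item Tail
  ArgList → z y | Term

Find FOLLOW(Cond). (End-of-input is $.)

{ $, p, y, z }

In Item → p Cond: Cond is at the end, add FOLLOW(Item) = { $, p, y, z }.
In Body → Term Cond p Tail: add FIRST(p Tail) = { p }.
Union: FOLLOW(Cond) = { $, p, y, z }.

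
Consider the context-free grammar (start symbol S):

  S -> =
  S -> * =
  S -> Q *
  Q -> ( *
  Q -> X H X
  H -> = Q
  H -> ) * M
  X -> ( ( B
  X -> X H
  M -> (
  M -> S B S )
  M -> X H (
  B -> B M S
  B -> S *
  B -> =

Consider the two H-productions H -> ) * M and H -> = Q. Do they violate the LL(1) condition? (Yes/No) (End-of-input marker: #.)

FIRST() * M) = { ) } and FIRST(= Q) = { = }.
The FIRST sets are disjoint and neither alternative is nullable — no conflict.

No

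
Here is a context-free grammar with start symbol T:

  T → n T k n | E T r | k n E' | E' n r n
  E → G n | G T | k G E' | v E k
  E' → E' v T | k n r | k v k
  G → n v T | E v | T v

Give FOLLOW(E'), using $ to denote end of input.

In T → k n E': E' is at the end, add FOLLOW(T) = { $, k, n, r, v }.
In T → E' n r n: add FIRST(n r n) = { n }.
In E → k G E': E' is at the end, add FOLLOW(E) = { k, n, v }.
In E' → E' v T: add FIRST(v T) = { v }.
Union: FOLLOW(E') = { $, k, n, r, v }.

{ $, k, n, r, v }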